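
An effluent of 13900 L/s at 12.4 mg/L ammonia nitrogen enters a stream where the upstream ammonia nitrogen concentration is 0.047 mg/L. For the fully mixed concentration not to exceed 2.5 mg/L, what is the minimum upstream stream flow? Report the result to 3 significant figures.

56100 L/s

Set C_mix = 2.5: (Q·0.04700 + 13900·12.40) / (Q + 13900) = 2.5
→ Q = 13900·(12.40 − 2.5)/(2.5 − 0.04700) = 56100 L/s.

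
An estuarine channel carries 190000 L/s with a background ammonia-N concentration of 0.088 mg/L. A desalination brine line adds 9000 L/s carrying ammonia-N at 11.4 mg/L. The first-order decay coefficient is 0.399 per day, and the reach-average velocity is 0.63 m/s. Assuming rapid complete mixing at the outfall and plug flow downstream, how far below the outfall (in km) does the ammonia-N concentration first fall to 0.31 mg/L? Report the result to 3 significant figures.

90.0 km

Flow-weighted average: C = (190000·0.08800 + 9000·11.40) / 199000 = 119300/199000 = 0.5996 mg/L.
Set 0.5996·exp(−k·t) = 0.31 → t = ln(0.5996/0.31)/k = 142800 s = 39.68 h.
Distance = v·t = 0.63·142800 = 90000 m = 90.00 km.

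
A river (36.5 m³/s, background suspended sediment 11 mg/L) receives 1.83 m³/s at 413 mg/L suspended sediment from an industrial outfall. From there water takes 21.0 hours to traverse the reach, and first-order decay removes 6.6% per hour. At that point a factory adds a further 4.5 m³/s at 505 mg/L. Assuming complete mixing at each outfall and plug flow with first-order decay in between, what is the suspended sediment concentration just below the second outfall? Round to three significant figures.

59.5 mg/L

Conservation of mass: C = (36.50·11.00 + 1.830·413.0) / 38.33 = 1157/38.33 = 30.19 mg/L; combined flow 38.33 m³/s.
6.6%/h lost → k = −ln(1 − 0.066) = 0.06828 h⁻¹.
After decay, C = 30.19 × e^(−kt) = 30.19 × 0.2384 = 7.198 mg/L.
At the second outfall, C = (38.33·7.198 + 4.500·505.0) / (38.33 + 4.500) = 59.50 mg/L.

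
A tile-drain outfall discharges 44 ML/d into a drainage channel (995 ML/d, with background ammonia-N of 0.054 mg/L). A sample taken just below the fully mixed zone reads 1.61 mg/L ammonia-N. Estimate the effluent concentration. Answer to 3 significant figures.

Mass balance: 995.0·0.05400 + 44.00·Cₑ = 1039·1.610
→ Cₑ = (1039·1.610 − 995.0·0.05400) / 44.00 = 36.80 mg/L.

36.8 mg/L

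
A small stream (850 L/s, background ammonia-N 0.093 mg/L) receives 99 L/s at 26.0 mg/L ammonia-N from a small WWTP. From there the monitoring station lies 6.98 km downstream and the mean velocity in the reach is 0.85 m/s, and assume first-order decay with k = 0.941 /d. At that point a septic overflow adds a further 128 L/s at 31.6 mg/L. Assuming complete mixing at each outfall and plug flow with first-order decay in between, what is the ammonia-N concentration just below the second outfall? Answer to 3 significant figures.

Conservation of mass: C = (850.0·0.09300 + 99.00·26.00) / 949.0 = 2653/949.0 = 2.796 mg/L; combined flow 949.0 L/s.
Travel time t = 6.98·1000 / 0.85 = 8212 s = 2.281 h.
Applying C = C₀e^(−kt): 2.796 × 0.9144 = 2.556 mg/L.
Second outfall: C = (949.0·2.556 + 128.0·31.60)/1077 = 6.008 mg/L.

6.01 mg/L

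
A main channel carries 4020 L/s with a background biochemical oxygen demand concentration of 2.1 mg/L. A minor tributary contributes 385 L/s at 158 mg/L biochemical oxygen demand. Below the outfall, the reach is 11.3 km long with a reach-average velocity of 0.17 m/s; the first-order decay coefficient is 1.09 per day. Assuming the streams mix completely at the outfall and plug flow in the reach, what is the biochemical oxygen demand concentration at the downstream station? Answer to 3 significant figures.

Flow-weighted average: C = (4020·2.100 + 385.0·158.0) / 4405 = 69270/4405 = 15.73 mg/L.
Travel time t = 11.3·1000 / 0.17 = 66470 s = 18.46 h.
First-order decay: C = 15.73·exp(−k·t) = 15.73·0.4323 = 6.799 mg/L.

6.80 mg/L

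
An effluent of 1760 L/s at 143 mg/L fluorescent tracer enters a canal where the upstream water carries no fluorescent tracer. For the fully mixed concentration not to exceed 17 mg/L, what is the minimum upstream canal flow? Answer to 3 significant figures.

Set C_mix = 17: (Q·0 + 1760·143.0) / (Q + 1760) = 17
→ Q = 1760·(143.0 − 17)/(17 − 0) = 13040 L/s.

13000 L/s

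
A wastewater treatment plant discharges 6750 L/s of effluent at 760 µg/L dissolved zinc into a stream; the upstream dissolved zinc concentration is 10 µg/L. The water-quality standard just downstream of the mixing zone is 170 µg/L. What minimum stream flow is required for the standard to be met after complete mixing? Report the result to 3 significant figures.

24900 L/s

Set C_mix = 170: (Q·10.00 + 6750·760.0) / (Q + 6750) = 170
→ Q = 6750·(760.0 − 170)/(170 − 10.00) = 24890 L/s.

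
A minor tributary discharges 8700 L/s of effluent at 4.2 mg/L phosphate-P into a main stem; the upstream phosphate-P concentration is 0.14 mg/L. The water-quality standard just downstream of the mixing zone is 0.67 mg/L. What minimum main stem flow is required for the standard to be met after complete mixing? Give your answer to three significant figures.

Set C_mix = 0.67: (Q·0.1400 + 8700·4.200) / (Q + 8700) = 0.67
→ Q = 8700·(4.200 − 0.67)/(0.67 − 0.1400) = 57950 L/s.

57900 L/s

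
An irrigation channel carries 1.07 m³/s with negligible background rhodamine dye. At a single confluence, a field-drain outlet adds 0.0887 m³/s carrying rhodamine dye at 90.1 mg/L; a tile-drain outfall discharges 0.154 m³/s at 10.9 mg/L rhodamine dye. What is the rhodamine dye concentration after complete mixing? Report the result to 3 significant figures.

After mixing, C = (1.070·0 + 0.08870·90.10 + 0.1540·10.90) / 1.313 = 9.670/1.313 = 7.367 mg/L.

7.37 mg/L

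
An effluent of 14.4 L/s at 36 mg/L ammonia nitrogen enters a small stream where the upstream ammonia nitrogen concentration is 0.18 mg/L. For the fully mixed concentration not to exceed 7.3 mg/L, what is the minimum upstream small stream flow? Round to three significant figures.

58.0 L/s

Set C_mix = 7.3: (Q·0.1800 + 14.40·36.00) / (Q + 14.40) = 7.3
→ Q = 14.40·(36.00 − 7.3)/(7.3 − 0.1800) = 58.04 L/s.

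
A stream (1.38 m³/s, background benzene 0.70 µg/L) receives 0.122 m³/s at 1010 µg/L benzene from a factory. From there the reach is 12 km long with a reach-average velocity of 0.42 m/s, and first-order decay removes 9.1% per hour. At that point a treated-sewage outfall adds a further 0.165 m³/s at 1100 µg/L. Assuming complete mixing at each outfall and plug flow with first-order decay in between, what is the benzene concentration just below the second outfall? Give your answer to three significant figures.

144 µg/L

Conservation of mass: C = (1.380·0.7000 + 0.1220·1010) / 1.502 = 124.2/1.502 = 82.68 µg/L; combined flow 1.502 m³/s.
Travel time t = 12·1000 / 0.42 = 28570 s = 7.937 h.
9.1%/h lost → k = −ln(1 − 0.091) = 0.09541 h⁻¹.
Applying C = C₀e^(−kt): 82.68 × 0.4690 = 38.77 µg/L.
At the second outfall, C = (1.502·38.77 + 0.1650·1100) / (1.502 + 0.1650) = 143.8 µg/L.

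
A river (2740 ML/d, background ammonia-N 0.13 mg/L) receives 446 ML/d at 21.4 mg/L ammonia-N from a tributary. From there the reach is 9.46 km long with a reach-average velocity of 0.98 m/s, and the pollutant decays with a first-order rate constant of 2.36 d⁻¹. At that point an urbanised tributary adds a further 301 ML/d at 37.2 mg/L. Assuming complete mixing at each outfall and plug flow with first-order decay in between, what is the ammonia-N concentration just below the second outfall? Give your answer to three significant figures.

Mass balance: C = (2740·0.1300 + 446.0·21.40) / 3186 = 9901/3186 = 3.108 mg/L; combined flow 3186 ML/d.
Travel time t = 9.46·1000 / 0.98 = 9653 s = 2.681 h.
Decay over the reach: 3.108·exp(−kt) = 3.108·0.7682 = 2.387 mg/L.
Second outfall: C = (3186·2.387 + 301.0·37.20)/3487 = 5.392 mg/L.

5.39 mg/L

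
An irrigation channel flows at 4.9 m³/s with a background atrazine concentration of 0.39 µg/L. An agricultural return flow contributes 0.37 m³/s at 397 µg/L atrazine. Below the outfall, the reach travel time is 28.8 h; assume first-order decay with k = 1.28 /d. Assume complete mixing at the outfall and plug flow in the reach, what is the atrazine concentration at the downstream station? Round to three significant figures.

Conservation of mass: C = (4.900·0.3900 + 0.3700·397.0) / 5.270 = 148.8/5.270 = 28.24 µg/L.
Decay over the reach: 28.24·exp(−kt) = 28.24·0.2152 = 6.077 µg/L.

6.08 µg/L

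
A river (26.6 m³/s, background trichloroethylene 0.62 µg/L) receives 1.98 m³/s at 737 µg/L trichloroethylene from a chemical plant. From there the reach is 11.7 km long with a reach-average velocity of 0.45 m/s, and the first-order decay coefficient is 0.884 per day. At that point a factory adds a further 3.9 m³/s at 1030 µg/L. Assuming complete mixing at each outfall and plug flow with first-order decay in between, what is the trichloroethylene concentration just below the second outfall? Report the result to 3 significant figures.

158 µg/L

Mixed concentration C = ΣQC/ΣQ = (26.60·0.6200 + 1.980·737.0) / 28.58 = 1476/28.58 = 51.64 µg/L; combined flow 28.58 m³/s.
Travel time t = 11.7·1000 / 0.45 = 26000 s = 7.222 h.
First-order decay: C = 51.64·exp(−k·t) = 51.64·0.7664 = 39.57 µg/L.
Second outfall: C = (28.58·39.57 + 3.900·1030)/32.48 = 158.5 µg/L.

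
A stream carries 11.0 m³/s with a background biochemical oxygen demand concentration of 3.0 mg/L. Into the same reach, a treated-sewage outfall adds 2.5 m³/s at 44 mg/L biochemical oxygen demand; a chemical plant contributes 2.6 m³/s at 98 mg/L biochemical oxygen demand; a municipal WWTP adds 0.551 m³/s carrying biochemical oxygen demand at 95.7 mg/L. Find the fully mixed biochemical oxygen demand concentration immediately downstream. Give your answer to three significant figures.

27.1 mg/L

After mixing, C = (11.00·3.000 + 2.500·44.00 + 2.600·98.00 + 0.5510·95.70) / 16.65 = 450.5/16.65 = 27.06 mg/L.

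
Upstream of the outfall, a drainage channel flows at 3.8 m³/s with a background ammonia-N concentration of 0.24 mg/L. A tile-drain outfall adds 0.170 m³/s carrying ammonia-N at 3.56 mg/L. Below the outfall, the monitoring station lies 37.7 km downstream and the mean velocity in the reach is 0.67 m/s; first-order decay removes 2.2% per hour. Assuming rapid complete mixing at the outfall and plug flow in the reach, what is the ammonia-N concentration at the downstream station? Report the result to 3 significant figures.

Conservation of mass: C = (3.800·0.2400 + 0.1700·3.560) / 3.970 = 1.517/3.970 = 0.3822 mg/L.
Travel time t = 37.7·1000 / 0.67 = 56270 s = 15.63 h.
2.2%/h lost → k = −ln(1 − 0.022) = 0.02225 h⁻¹.
After decay, C = 0.3822 × e^(−kt) = 0.3822 × 0.7063 = 0.2699 mg/L.

0.270 mg/L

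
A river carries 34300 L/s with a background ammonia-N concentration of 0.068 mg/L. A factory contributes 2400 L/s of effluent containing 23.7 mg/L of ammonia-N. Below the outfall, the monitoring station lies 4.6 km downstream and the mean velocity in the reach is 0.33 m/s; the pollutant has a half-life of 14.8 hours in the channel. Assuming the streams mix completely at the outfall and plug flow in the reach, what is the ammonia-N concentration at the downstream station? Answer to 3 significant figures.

1.35 mg/L

Mixed concentration C = ΣQC/ΣQ = (34300·0.06800 + 2400·23.70) / 36700 = 59210/36700 = 1.613 mg/L.
Travel time t = 4.6·1000 / 0.33 = 13940 s = 3.872 h.
Half-life 14.8 h → k = ln 2 / 14.8 = 0.04683 h⁻¹ = 1.124 d⁻¹.
Applying C = C₀e^(−kt): 1.613 × 0.8341 = 1.346 mg/L.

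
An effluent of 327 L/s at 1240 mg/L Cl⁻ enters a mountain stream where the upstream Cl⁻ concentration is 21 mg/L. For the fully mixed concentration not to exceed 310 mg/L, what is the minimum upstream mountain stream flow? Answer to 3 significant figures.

1050 L/s

Set C_mix = 310: (Q·21.00 + 327.0·1240) / (Q + 327.0) = 310
→ Q = 327.0·(1240 − 310)/(310 − 21.00) = 1052 L/s.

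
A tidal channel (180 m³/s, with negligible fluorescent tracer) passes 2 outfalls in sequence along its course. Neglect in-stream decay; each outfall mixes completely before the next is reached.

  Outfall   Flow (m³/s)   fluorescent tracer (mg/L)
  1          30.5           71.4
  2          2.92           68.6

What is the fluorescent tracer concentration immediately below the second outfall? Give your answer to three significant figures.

11.1 mg/L

Outfall 1: combined Q = 210.5 m³/s; C = (180.0·0 + 30.50·71.40)/210.5 = 10.35 mg/L.
Outfall 2: combined Q = 213.4 m³/s; C = (210.5·10.35 + 2.920·68.60)/213.4 = 11.14 mg/L.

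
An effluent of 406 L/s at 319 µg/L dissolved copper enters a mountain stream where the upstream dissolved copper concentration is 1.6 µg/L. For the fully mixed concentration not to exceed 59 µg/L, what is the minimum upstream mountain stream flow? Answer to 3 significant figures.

1840 L/s

Set C_mix = 59: (Q·1.600 + 406.0·319.0) / (Q + 406.0) = 59
→ Q = 406.0·(319.0 − 59)/(59 − 1.600) = 1839 L/s.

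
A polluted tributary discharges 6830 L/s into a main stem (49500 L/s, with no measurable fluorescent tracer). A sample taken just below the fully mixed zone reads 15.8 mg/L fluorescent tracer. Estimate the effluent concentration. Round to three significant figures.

Mass balance: 49500·0 + 6830·Cₑ = 56330·15.80
→ Cₑ = (56330·15.80 − 49500·0) / 6830 = 130.3 mg/L.

130 mg/L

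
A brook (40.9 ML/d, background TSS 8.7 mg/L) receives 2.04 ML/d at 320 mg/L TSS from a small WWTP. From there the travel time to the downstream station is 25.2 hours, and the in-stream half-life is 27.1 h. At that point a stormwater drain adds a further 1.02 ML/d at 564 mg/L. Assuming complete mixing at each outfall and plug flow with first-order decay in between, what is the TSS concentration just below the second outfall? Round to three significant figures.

25.1 mg/L

Flow-weighted average: C = (40.90·8.700 + 2.040·320.0) / 42.94 = 1009/42.94 = 23.49 mg/L; combined flow 42.94 ML/d.
Half-life 27.1 h → k = ln 2 / 27.1 = 0.02558 h⁻¹ = 0.6139 d⁻¹.
Decay over the reach: 23.49·exp(−kt) = 23.49·0.5249 = 12.33 mg/L.
At the second outfall, C = (42.94·12.33 + 1.020·564.0) / (42.94 + 1.020) = 25.13 mg/L.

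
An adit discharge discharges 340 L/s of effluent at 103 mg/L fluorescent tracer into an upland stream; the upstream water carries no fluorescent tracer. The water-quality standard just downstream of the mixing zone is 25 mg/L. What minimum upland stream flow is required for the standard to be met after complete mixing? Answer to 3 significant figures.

1060 L/s

Set C_mix = 25: (Q·0 + 340.0·103.0) / (Q + 340.0) = 25
→ Q = 340.0·(103.0 − 25)/(25 − 0) = 1061 L/s.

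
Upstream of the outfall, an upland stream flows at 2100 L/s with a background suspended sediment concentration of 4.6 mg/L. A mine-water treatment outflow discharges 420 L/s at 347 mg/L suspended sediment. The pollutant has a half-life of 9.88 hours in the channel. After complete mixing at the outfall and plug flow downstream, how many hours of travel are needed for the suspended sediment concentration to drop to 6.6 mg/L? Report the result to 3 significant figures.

Mass balance: C = (2100·4.600 + 420.0·347.0) / 2520 = 155400/2520 = 61.67 mg/L.
Half-life 9.88 h → k = ln 2 / 9.88 = 0.07016 h⁻¹ = 1.684 d⁻¹.
61.67·exp(−k·t) = 6.6 → t = ln(61.67/6.6)/k = 114700 s = 31.85 h.

31.9 h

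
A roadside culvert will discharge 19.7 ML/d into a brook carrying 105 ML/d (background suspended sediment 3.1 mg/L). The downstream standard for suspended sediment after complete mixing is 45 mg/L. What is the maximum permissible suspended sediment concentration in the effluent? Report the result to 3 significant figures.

At the limit, (Qr·Cr + Qe·Cₑ)/(Qr + Qe) = 45:
Cₑ = (124.7·45 − 105.0·3.100) / 19.70 = 268.3 mg/L.

268 mg/L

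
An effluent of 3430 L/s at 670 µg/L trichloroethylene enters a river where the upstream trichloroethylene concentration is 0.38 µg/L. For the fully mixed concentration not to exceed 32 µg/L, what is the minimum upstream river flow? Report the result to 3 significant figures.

Set C_mix = 32: (Q·0.3800 + 3430·670.0) / (Q + 3430) = 32
→ Q = 3430·(670.0 − 32)/(32 − 0.3800) = 69210 L/s.

69200 L/s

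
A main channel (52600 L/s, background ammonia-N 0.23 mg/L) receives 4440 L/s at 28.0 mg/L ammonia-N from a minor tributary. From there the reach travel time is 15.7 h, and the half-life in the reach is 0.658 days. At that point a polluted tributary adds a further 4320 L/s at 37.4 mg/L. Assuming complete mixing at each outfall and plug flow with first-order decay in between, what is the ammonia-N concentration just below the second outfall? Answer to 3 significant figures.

3.75 mg/L

Mass balance: C = (52600·0.2300 + 4440·28.00) / 57040 = 136400/57040 = 2.392 mg/L; combined flow 57040 L/s.
Half-life 0.658 d → k = ln 2 / 0.658 = 1.053 d⁻¹.
After decay, C = 2.392 × e^(−kt) = 2.392 × 0.5020 = 1.201 mg/L.
At the second outfall, C = (57040·1.201 + 4320·37.40) / (57040 + 4320) = 3.749 mg/L.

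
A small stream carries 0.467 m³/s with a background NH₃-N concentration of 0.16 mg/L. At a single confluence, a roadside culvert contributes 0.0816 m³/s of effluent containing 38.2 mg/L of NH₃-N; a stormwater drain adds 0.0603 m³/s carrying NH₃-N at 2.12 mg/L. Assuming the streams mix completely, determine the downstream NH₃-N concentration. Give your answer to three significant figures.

After mixing, C = (0.4670·0.1600 + 0.08160·38.20 + 0.06030·2.120) / 0.6089 = 3.320/0.6089 = 5.452 mg/L.

5.45 mg/L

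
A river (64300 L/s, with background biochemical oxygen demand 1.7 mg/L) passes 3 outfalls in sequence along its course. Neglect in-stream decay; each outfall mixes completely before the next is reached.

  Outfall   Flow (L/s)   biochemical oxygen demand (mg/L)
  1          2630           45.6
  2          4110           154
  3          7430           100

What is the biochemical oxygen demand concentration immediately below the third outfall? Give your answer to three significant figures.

Outfall 1: combined Q = 66930 L/s; C = (64300·1.700 + 2630·45.60)/66930 = 3.425 mg/L.
Outfall 2: combined Q = 71040 L/s; C = (66930·3.425 + 4110·154.0)/71040 = 12.14 mg/L.
Outfall 3: combined Q = 78470 L/s; C = (71040·12.14 + 7430·100.0)/78470 = 20.46 mg/L.

20.5 mg/L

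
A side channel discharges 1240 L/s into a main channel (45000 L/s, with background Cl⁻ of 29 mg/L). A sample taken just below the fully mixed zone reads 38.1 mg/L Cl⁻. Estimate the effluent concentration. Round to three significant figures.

368 mg/L

Mass balance: 45000·29.00 + 1240·Cₑ = 46240·38.10
→ Cₑ = (46240·38.10 − 45000·29.00) / 1240 = 368.3 mg/L.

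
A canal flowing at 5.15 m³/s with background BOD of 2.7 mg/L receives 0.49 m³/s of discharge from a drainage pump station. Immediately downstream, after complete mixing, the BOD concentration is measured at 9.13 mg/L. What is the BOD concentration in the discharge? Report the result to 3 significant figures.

76.7 mg/L

Mass balance: 5.150·2.700 + 0.4900·Cₑ = 5.640·9.130
→ Cₑ = (5.640·9.130 − 5.150·2.700) / 0.4900 = 76.71 mg/L.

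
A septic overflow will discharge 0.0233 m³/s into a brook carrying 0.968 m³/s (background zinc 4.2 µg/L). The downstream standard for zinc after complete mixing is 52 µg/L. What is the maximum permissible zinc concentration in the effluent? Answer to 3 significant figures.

At the limit, (Qr·Cr + Qe·Cₑ)/(Qr + Qe) = 52:
Cₑ = (0.9913·52 − 0.9680·4.200) / 0.02330 = 2038 µg/L.

2040 µg/L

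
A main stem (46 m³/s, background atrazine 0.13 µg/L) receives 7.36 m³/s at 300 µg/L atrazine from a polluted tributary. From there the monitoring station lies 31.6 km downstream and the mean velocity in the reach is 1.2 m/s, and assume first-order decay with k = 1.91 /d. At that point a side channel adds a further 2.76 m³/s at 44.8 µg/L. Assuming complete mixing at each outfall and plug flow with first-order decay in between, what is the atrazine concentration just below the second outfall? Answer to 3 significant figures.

24.2 µg/L

Flow-weighted average: C = (46.00·0.1300 + 7.360·300.0) / 53.36 = 2214/53.36 = 41.49 µg/L; combined flow 53.36 m³/s.
Travel time t = 31.6·1000 / 1.2 = 26330 s = 7.315 h.
After decay, C = 41.49 × e^(−kt) = 41.49 × 0.5587 = 23.18 µg/L.
Second outfall: C = (53.36·23.18 + 2.760·44.80)/56.12 = 24.24 µg/L.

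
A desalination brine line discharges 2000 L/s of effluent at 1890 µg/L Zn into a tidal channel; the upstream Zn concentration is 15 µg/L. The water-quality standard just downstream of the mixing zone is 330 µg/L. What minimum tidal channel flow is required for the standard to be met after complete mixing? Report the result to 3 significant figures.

Set C_mix = 330: (Q·15.00 + 2000·1890) / (Q + 2000) = 330
→ Q = 2000·(1890 − 330)/(330 − 15.00) = 9905 L/s.

9900 L/s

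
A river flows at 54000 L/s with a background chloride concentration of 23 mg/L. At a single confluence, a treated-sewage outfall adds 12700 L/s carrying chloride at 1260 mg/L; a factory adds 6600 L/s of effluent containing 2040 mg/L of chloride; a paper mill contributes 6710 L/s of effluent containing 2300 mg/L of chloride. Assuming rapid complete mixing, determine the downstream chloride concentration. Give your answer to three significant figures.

577 mg/L

Flow-weighted average: C = (54000·23.00 + 12700·1260 + 6600·2040 + 6710·2300) / 80010 = 46140000/80010 = 576.7 mg/L.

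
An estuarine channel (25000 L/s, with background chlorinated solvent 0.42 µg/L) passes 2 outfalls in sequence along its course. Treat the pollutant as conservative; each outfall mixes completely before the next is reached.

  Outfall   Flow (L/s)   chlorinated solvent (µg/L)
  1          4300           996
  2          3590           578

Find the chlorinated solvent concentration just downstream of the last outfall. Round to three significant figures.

194 µg/L

Outfall 1: combined Q = 29300 L/s; C = (25000·0.4200 + 4300·996.0)/29300 = 146.5 µg/L.
Outfall 2: combined Q = 32890 L/s; C = (29300·146.5 + 3590·578.0)/32890 = 193.6 µg/L.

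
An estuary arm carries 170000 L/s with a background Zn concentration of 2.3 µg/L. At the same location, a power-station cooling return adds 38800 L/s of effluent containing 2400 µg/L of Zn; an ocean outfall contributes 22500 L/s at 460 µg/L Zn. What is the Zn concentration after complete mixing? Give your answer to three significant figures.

Flow-weighted average: C = (170000·2.300 + 38800·2400 + 22500·460.0) / 231300 = 103900000/231300 = 449.0 µg/L.

449 µg/L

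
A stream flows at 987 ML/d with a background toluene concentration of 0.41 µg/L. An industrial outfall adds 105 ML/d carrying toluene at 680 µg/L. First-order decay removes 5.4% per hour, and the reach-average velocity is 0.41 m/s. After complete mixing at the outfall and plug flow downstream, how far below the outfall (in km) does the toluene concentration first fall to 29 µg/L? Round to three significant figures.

Conservation of mass: C = (987.0·0.4100 + 105.0·680.0) / 1092 = 71800/1092 = 65.76 µg/L.
5.4%/h lost → k = −ln(1 − 0.054) = 0.05551 h⁻¹.
Set 65.76·exp(−k·t) = 29 → t = ln(65.76/29)/k = 53090 s = 14.75 h.
Distance = v·t = 0.41·53090 = 21770 m = 21.77 km.

21.8 km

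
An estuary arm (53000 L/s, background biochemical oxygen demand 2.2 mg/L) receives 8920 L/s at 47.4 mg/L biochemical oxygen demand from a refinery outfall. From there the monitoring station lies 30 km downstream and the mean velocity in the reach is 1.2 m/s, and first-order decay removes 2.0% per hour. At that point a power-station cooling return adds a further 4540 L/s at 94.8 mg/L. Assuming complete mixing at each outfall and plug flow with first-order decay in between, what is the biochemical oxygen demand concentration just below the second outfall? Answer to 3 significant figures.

Mass balance: C = (53000·2.200 + 8920·47.40) / 61920 = 539400/61920 = 8.711 mg/L; combined flow 61920 L/s.
Travel time t = 30·1000 / 1.2 = 25000 s = 6.944 h.
2.0%/h lost → k = −ln(1 − 0.02) = 0.02020 h⁻¹.
First-order decay: C = 8.711·exp(−k·t) = 8.711·0.8691 = 7.571 mg/L.
Second outfall: C = (61920·7.571 + 4540·94.80)/66460 = 13.53 mg/L.

13.5 mg/L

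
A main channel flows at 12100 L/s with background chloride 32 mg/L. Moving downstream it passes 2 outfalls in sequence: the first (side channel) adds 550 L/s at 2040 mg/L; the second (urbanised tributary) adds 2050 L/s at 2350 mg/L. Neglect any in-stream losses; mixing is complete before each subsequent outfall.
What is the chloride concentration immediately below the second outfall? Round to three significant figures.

Below outfall 1: Q → 12650 L/s, C = (12100·32.00 + 550.0·2040)/12650 = 119.3 mg/L.
Below outfall 2: Q → 14700 L/s, C = (12650·119.3 + 2050·2350)/14700 = 430.4 mg/L.

430 mg/L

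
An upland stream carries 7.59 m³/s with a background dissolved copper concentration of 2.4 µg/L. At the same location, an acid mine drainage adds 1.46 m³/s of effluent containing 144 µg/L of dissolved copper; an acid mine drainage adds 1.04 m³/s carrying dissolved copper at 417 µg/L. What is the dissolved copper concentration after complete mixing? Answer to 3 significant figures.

65.6 µg/L

After mixing, C = (7.590·2.400 + 1.460·144.0 + 1.040·417.0) / 10.09 = 662.1/10.09 = 65.62 µg/L.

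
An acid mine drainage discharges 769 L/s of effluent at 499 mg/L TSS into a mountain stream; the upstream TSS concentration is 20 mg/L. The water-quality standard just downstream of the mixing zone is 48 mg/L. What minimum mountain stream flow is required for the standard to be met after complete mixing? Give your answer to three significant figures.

Set C_mix = 48: (Q·20.00 + 769.0·499.0) / (Q + 769.0) = 48
→ Q = 769.0·(499.0 − 48)/(48 − 20.00) = 12390 L/s.

12400 L/s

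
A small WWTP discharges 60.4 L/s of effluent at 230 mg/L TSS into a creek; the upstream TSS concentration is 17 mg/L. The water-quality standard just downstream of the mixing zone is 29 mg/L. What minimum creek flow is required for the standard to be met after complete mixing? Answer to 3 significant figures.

1010 L/s

Set C_mix = 29: (Q·17.00 + 60.40·230.0) / (Q + 60.40) = 29
→ Q = 60.40·(230.0 − 29)/(29 − 17.00) = 1012 L/s.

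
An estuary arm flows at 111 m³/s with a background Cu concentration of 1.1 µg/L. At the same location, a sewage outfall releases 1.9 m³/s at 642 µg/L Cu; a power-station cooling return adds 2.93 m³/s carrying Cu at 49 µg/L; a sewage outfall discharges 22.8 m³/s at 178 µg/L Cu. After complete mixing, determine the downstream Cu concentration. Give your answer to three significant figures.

Mass balance: C = (111.0·1.100 + 1.900·642.0 + 2.930·49.00 + 22.80·178.0) / 138.6 = 5544/138.6 = 39.99 µg/L.

40.0 µg/L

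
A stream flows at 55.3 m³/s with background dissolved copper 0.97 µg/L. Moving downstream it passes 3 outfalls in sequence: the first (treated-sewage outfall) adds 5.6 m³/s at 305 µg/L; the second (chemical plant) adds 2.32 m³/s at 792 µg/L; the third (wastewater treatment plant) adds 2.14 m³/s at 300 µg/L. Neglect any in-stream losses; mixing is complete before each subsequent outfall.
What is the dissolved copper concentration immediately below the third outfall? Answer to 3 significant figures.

Below outfall 1: Q → 60.90 m³/s, C = (55.30·0.9700 + 5.600·305.0)/60.90 = 28.93 µg/L.
Below outfall 2: Q → 63.22 m³/s, C = (60.90·28.93 + 2.320·792.0)/63.22 = 56.93 µg/L.
Below outfall 3: Q → 65.36 m³/s, C = (63.22·56.93 + 2.140·300.0)/65.36 = 64.89 µg/L.

64.9 µg/L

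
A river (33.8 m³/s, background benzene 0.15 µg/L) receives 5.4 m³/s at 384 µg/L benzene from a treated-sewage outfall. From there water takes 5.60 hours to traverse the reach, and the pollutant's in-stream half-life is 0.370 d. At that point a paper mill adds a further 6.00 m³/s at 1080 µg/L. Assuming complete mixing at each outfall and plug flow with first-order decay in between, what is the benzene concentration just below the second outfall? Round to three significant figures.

173 µg/L

After mixing, C = (33.80·0.1500 + 5.400·384.0) / 39.20 = 2079/39.20 = 53.03 µg/L; combined flow 39.20 m³/s.
Half-life 0.370 d → k = ln 2 / 0.370 = 1.873 d⁻¹.
Decay over the reach: 53.03·exp(−kt) = 53.03·0.6459 = 34.25 µg/L.
Second outfall: C = (39.20·34.25 + 6.000·1080)/45.20 = 173.1 µg/L.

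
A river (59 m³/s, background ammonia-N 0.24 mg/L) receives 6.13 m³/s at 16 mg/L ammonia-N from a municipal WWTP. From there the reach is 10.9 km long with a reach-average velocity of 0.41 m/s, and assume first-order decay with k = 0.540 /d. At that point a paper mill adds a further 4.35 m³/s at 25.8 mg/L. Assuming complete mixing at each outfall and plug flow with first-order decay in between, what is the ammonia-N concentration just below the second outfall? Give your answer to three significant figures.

2.98 mg/L

Conservation of mass: C = (59.00·0.2400 + 6.130·16.00) / 65.13 = 112.2/65.13 = 1.723 mg/L; combined flow 65.13 m³/s.
Travel time t = 10.9·1000 / 0.41 = 26590 s = 7.385 h.
First-order decay: C = 1.723·exp(−k·t) = 1.723·0.8469 = 1.460 mg/L.
Second outfall: C = (65.13·1.460 + 4.350·25.80)/69.48 = 2.983 mg/L.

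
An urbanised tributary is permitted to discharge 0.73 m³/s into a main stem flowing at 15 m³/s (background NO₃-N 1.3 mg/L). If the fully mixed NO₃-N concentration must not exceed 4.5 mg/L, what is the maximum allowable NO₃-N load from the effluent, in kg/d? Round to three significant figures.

Mass balance at the limit: 15.00·1.300 + 0.7300·Cₑ = 15.73·4.5 → Cₑ = 70.25 mg/L.
Load = 0.7300 m³/s × 70.25 g/m³ × 86 400 s/d = 4431 kg/d.

4430 kg/d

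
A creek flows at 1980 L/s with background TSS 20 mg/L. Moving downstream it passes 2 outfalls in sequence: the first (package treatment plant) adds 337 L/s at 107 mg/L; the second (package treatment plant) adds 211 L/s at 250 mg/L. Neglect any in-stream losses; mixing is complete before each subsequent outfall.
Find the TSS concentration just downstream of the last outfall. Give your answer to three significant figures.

After outfall 1: Q = 1980 + 337.0 = 2317 L/s; C = (1980·20.00 + 337.0·107.0)/2317 = 32.65 mg/L.
After outfall 2: Q = 2317 + 211.0 = 2528 L/s; C = (2317·32.65 + 211.0·250.0)/2528 = 50.79 mg/L.

50.8 mg/L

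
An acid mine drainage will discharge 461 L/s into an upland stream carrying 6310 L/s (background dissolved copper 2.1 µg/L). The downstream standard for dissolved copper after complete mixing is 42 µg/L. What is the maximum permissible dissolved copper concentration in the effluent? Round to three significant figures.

At the limit, (Qr·Cr + Qe·Cₑ)/(Qr + Qe) = 42:
Cₑ = (6771·42 − 6310·2.100) / 461.0 = 588.1 µg/L.

588 µg/L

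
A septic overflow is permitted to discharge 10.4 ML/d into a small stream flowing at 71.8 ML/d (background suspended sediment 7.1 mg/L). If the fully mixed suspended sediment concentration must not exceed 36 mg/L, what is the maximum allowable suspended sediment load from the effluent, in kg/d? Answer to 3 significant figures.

2450 kg/d

Mass balance at the limit: 71.80·7.100 + 10.40·Cₑ = 82.20·36 → Cₑ = 235.5 mg/L.
10.40 ML/d = 0.1204 m³/s. Load = 0.1204 m³/s × 235.5 g/m³ × 86 400 s/d = 2449 kg/d.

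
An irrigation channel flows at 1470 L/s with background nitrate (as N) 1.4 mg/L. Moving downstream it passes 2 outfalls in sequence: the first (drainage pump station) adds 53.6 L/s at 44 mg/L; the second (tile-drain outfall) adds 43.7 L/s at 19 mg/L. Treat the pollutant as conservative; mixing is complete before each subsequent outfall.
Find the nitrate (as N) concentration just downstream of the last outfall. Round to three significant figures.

3.35 mg/L

After outfall 1: Q = 1470 + 53.60 = 1524 L/s; C = (1470·1.400 + 53.60·44.00)/1524 = 2.899 mg/L.
After outfall 2: Q = 1524 + 43.70 = 1567 L/s; C = (1524·2.899 + 43.70·19.00)/1567 = 3.348 mg/L.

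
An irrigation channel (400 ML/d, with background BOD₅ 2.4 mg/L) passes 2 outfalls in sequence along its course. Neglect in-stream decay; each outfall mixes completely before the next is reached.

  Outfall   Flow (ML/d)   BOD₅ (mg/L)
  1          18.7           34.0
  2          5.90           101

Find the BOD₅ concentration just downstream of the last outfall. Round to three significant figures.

Outfall 1: combined Q = 418.7 ML/d; C = (400.0·2.400 + 18.70·34.00)/418.7 = 3.811 mg/L.
Outfall 2: combined Q = 424.6 ML/d; C = (418.7·3.811 + 5.900·101.0)/424.6 = 5.162 mg/L.

5.16 mg/L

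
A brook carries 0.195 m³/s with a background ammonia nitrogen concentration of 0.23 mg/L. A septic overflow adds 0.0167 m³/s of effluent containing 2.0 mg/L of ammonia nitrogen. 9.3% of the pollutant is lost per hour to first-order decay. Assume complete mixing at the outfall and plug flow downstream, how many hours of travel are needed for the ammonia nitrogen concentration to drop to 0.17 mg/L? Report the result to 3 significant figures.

7.96 h

Mixed concentration C = ΣQC/ΣQ = (0.1950·0.2300 + 0.01670·2.000) / 0.2117 = 0.07825/0.2117 = 0.3696 mg/L.
9.3%/h lost → k = −ln(1 − 0.093) = 0.09761 h⁻¹.
0.3696·exp(−k·t) = 0.17 → t = ln(0.3696/0.17)/k = 28640 s = 7.957 h.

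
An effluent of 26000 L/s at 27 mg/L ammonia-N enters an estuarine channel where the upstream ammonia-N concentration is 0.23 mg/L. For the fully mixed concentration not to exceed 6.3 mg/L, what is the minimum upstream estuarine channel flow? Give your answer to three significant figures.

Set C_mix = 6.3: (Q·0.2300 + 26000·27.00) / (Q + 26000) = 6.3
→ Q = 26000·(27.00 − 6.3)/(6.3 − 0.2300) = 88670 L/s.

88700 L/s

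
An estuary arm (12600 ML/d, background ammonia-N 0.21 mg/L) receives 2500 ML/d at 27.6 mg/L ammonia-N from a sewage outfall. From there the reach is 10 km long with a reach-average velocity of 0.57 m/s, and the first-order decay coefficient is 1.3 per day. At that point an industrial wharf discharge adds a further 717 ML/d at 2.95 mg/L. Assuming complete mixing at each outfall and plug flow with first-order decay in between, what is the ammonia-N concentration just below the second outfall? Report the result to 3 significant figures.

3.61 mg/L

After mixing, C = (12600·0.2100 + 2500·27.60) / 15100 = 71650/15100 = 4.745 mg/L; combined flow 15100 ML/d.
Travel time t = 10·1000 / 0.57 = 17540 s = 4.873 h.
Decay over the reach: 4.745·exp(−kt) = 4.745·0.7680 = 3.644 mg/L.
At the second outfall, C = (15100·3.644 + 717.0·2.950) / (15100 + 717.0) = 3.613 mg/L.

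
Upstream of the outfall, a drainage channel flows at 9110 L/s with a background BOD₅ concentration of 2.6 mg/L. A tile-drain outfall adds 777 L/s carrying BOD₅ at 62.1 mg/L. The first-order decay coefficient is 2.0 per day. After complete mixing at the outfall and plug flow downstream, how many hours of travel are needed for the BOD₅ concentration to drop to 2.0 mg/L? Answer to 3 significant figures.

15.5 h

Conservation of mass: C = (9110·2.600 + 777.0·62.10) / 9887 = 71940/9887 = 7.276 mg/L.
7.276·exp(−k·t) = 2.0 → t = ln(7.276/2.0)/k = 55790 s = 15.50 h.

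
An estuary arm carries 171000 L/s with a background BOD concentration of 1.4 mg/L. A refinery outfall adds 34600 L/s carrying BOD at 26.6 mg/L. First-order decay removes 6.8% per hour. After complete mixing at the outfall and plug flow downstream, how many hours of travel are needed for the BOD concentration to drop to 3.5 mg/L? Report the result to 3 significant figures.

6.78 h

Mass balance: C = (171000·1.400 + 34600·26.60) / 205600 = 1160000/205600 = 5.641 mg/L.
6.8%/h lost → k = −ln(1 − 0.068) = 0.07042 h⁻¹.
5.641·exp(−k·t) = 3.5 → t = ln(5.641/3.5)/k = 24400 s = 6.777 h.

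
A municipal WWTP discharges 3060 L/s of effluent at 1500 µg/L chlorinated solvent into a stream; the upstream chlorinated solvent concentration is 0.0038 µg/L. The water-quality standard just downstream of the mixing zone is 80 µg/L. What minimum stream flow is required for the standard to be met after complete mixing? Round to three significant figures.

Set C_mix = 80: (Q·0.003800 + 3060·1500) / (Q + 3060) = 80
→ Q = 3060·(1500 − 80)/(80 − 0.003800) = 54320 L/s.

54300 L/s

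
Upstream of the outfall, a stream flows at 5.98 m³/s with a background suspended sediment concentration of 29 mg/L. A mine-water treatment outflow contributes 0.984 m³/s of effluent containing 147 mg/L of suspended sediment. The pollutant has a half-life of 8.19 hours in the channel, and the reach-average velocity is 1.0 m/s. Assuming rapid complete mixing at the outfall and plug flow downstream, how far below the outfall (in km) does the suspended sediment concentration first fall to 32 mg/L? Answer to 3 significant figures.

Flow-weighted average: C = (5.980·29.00 + 0.9840·147.0) / 6.964 = 318.1/6.964 = 45.67 mg/L.
Half-life 8.19 h → k = ln 2 / 8.19 = 0.08463 h⁻¹ = 2.031 d⁻¹.
Set 45.67·exp(−k·t) = 32 → t = ln(45.67/32)/k = 15130 s = 4.204 h.
Distance = v·t = 1.0·15130 = 15130 m = 15.13 km.

15.1 km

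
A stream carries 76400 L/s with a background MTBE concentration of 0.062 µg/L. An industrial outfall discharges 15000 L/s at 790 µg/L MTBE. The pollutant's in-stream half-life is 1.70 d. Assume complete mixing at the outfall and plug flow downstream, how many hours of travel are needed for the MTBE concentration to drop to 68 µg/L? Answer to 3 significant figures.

Conservation of mass: C = (76400·0.06200 + 15000·790.0) / 91400 = 11850000/91400 = 129.7 µg/L.
Half-life 1.70 d → k = ln 2 / 1.70 = 0.4077 d⁻¹.
129.7·exp(−k·t) = 68 → t = ln(129.7/68)/k = 136800 s = 38.01 h.

38.0 h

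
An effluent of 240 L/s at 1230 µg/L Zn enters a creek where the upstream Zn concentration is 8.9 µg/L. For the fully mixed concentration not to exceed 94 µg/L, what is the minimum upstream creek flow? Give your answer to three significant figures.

3200 L/s

Set C_mix = 94: (Q·8.900 + 240.0·1230) / (Q + 240.0) = 94
→ Q = 240.0·(1230 − 94)/(94 − 8.900) = 3204 L/s.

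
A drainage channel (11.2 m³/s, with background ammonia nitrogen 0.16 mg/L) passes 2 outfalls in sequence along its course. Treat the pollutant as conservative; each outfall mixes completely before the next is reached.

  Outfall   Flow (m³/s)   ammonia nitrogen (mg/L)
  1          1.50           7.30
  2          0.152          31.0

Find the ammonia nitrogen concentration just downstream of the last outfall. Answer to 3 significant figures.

Outfall 1: combined Q = 12.70 m³/s; C = (11.20·0.1600 + 1.500·7.300)/12.70 = 1.003 mg/L.
Outfall 2: combined Q = 12.85 m³/s; C = (12.70·1.003 + 0.1520·31.00)/12.85 = 1.358 mg/L.

1.36 mg/L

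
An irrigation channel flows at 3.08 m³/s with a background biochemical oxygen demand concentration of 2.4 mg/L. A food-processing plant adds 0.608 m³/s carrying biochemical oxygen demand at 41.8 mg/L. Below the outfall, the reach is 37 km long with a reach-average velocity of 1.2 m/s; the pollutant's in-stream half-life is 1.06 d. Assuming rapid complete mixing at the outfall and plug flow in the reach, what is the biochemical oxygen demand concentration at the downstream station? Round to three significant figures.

7.04 mg/L

Conservation of mass: C = (3.080·2.400 + 0.6080·41.80) / 3.688 = 32.81/3.688 = 8.895 mg/L.
Travel time t = 37·1000 / 1.2 = 30830 s = 8.565 h.
Half-life 1.06 d → k = ln 2 / 1.06 = 0.6539 d⁻¹.
After decay, C = 8.895 × e^(−kt) = 8.895 × 0.7919 = 7.044 mg/L.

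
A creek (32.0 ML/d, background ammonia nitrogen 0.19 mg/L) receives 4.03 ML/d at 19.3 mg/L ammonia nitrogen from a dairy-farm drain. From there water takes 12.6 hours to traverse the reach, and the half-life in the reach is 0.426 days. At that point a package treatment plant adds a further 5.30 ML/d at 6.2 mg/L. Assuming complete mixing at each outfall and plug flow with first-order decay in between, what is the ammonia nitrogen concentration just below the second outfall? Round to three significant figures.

1.66 mg/L

Conservation of mass: C = (32.00·0.1900 + 4.030·19.30) / 36.03 = 83.86/36.03 = 2.327 mg/L; combined flow 36.03 ML/d.
Half-life 0.426 d → k = ln 2 / 0.426 = 1.627 d⁻¹.
First-order decay: C = 2.327·exp(−k·t) = 2.327·0.4256 = 0.9906 mg/L.
Second outfall: C = (36.03·0.9906 + 5.300·6.200)/41.33 = 1.659 mg/L.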